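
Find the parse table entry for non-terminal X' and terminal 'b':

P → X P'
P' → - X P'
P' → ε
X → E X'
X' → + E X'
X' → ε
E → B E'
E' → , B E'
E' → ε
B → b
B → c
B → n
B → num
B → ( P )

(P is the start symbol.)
Empty (error entry)

To find M[X', 'b'], we find productions for X' where 'b' is in the predict set (PREDICT(N → α) = (FIRST(α) \ {ε}) ∪ (FOLLOW(N) if α ⇒* ε)).

Relevant sets:
  FOLLOW(X') = { $, ')', '-' }

X' → + E X': PREDICT = { '+' }
X' → ε: PREDICT = { $, ')', '-' }

M[X', 'b'] is empty (no production applies)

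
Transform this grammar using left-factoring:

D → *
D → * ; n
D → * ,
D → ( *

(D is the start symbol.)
Left-factoring transforms A → αβ₁ | αβ₂ into A → αA' and A' → β₁ | β₂
(α is the longest common prefix among the alternatives). Repeat until
no nonterminal has two alternatives with a common prefix.

Round 1: D has alternatives sharing prefix '*'. Introduce D': D → * D'
  Add: D' → ε
  Add: D' → ; n
  Add: D' → ,

No remaining common prefixes — done.

Resulting grammar:
D → * D'
D' → ε
D' → ; n
D' → ,
D → ( *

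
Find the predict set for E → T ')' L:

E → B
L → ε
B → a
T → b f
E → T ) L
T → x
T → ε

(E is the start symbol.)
{ ')', 'b', 'x' }

PREDICT(E → T ')' L) = (FIRST(RHS) \ {ε}) ∪ (FOLLOW(E) if ε ∈ FIRST(RHS), i.e. RHS ⇒* ε)
FIRST(T) = { 'b', 'x', ε }
FIRST(T ')' L) = { ')', 'b', 'x' }
ε ∉ FIRST(T ')' L), so FOLLOW(E) is not added.
PREDICT(E → T ')' L) = { ')', 'b', 'x' }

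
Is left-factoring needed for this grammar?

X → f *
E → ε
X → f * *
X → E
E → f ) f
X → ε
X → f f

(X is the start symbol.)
Left-factoring is needed when two productions for the same non-terminal
share a common prefix on the right-hand side.

Productions for X:
  X → f *
  X → f * *
  X → E
  X → ε
  X → f f
Productions for E:
  E → ε
  E → f ) f

Found common prefix 'f' in productions for X

Answer: Yes, X has productions with common prefix 'f'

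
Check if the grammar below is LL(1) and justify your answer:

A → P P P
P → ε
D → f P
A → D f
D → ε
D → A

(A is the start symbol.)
No. Predict set conflict for A: { 'f' }

A grammar is LL(1) if for each non-terminal N with multiple productions, the predict sets of those productions are pairwise disjoint, where PREDICT(N → α) = (FIRST(α) \ {ε}) ∪ (FOLLOW(N) if α ⇒* ε).

Relevant sets:
  FIRST(P) = { ε }
  FIRST(D) = { 'f', ε }
  FIRST(A) = { 'f', ε }
  FOLLOW(A) = { $, 'f' }
  FOLLOW(D) = { 'f' }

For A:
  PREDICT(A → P P P) = { $, 'f' }
  PREDICT(A → D f) = { 'f' }
For D:
  PREDICT(D → f P) = { 'f' }
  PREDICT(D → ε) = { 'f' }
  PREDICT(D → A) = { 'f' }
P has a single production, so nothing to check there.

Conflict found: Predict set conflict for A: { 'f' }
The grammar is NOT LL(1).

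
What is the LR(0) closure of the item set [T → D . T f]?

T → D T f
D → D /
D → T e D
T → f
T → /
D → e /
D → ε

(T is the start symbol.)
To compute CLOSURE, for each item [A → α.Bβ] where B is a non-terminal, add [B → .γ] for all productions B → γ; repeat for the newly added items until nothing changes.

Start with: [T → D . T f]
  [T → D . T f] has the dot before T: add [T → . D T f], [T → . f], [T → . /]
  [T → . D T f] has the dot before D: add [D → . D /], [D → . T e D], [D → . e /], [D → .]
No further items can be added.

CLOSURE = { [D → . D /], [D → . T e D], [D → . e /], [D → .], [T → . /], [T → . D T f], [T → . f], [T → D . T f] }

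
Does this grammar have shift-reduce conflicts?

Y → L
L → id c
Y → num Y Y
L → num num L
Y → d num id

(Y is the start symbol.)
A shift-reduce conflict occurs when an LR(0) state has both:
  - a complete (reduce) item [A → α .] (dot at the end), and
  - a shift item [B → β . c γ] (dot before a terminal).

Augment with Y' → Y and build the canonical LR(0) collection (I0 = CLOSURE({[Y' → . Y]}), then GOTO on every symbol after a dot until no new states appear). It has 13 states:
  I0: { [L → . id c], [L → . num num L], [Y → . L], [Y → . d num id], [Y → . num Y Y], [Y' → . Y] }  — shift
  I1: { [Y → L .] }  — reduce
  I2: { [Y' → Y .] }  — accept
  I3: { [Y → d . num id] }  — shift
  I4: { [L → id . c] }  — shift
  I5: { [L → . id c], [L → . num num L], [L → num . num L], [Y → . L], [Y → . d num id], [Y → . num Y Y], [Y → num . Y Y] }  — shift
  I6: { [L → . id c], [L → . num num L], [Y → . L], [Y → . d num id], [Y → . num Y Y], [Y → num Y . Y] }  — shift
  I7: { [L → . id c], [L → . num num L], [L → num . num L], [L → num num . L], [Y → . L], [Y → . d num id], [Y → . num Y Y], [Y → num . Y Y] }  — shift
  I8: { [L → num num L .], [Y → L .] }  — 2 reduces
  I9: { [Y → num Y Y .] }  — reduce
  I10: { [L → id c .] }  — reduce
  I11: { [Y → d num . id] }  — shift
  I12: { [Y → d num id .] }  — reduce

No state contains both a complete item and a shift item.

Answer: No shift-reduce conflicts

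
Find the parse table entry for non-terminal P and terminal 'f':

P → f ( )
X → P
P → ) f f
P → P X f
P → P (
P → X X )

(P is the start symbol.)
P → f ( ), P → P X f, P → P (, P → X X )

To find M[P, 'f'], we find productions for P where 'f' is in the predict set (PREDICT(N → α) = (FIRST(α) \ {ε}) ∪ (FOLLOW(N) if α ⇒* ε)).

Relevant sets:
  FIRST(P) = { ')', 'f' }
  FIRST(X) = { ')', 'f' }

P → f ( ): PREDICT = { 'f' }
  'f' is in predict set, so this production goes in M[P, 'f']
P → ) f f: PREDICT = { ')' }
P → P X f: PREDICT = { ')', 'f' }
  'f' is in predict set, so this production goes in M[P, 'f']
P → P (: PREDICT = { ')', 'f' }
  'f' is in predict set, so this production goes in M[P, 'f']
P → X X ): PREDICT = { ')', 'f' }
  'f' is in predict set, so this production goes in M[P, 'f']

M[P, 'f'] = P → f ( ), P → P X f, P → P (, P → X X )  (a multiply-defined cell — the grammar is not LL(1))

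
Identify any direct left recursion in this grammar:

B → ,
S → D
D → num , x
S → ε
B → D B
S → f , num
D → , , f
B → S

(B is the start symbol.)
Direct left recursion occurs when N → N α for some non-terminal N (the right-hand side begins with the left-hand side itself).

B → ,: starts with ','
S → D: starts with D
D → num , x: starts with num
S → ε: starts with ε
B → D B: starts with D
S → f , num: starts with f
D → , , f: starts with ','
B → S: starts with S

No direct left recursion found.

Answer: No direct left recursion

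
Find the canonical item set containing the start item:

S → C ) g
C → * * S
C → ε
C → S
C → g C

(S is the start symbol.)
First, augment the grammar with S' → S
I₀ = CLOSURE({ [S' → . S] }):
  [S' → . S] has the dot before S: add [S → . C ) g]
  [S → . C ) g] has the dot before C: add [C → . * * S], [C → .], [C → . S], [C → . g C]
No further items can be added.

I₀ = { [C → . * * S], [C → . S], [C → . g C], [C → .], [S → . C ) g], [S' → . S] }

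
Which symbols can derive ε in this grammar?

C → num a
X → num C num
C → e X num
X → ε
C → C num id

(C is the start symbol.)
{ 'X' }

A non-terminal is nullable if it can derive ε (the empty string): either it has an ε-production, or it has a production whose right-hand side consists entirely of nullable non-terminals.

ε-productions: X → ε
So X is immediately nullable.
No further non-terminal can be added: every production for the remaining non-terminals contains a terminal or a non-nullable non-terminal.
Nullable = { 'X' }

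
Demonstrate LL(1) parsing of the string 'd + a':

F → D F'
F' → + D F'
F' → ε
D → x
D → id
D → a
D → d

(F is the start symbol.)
Stack is shown with the top on the left.

Stack     Input    Action
-------------------------
F $       d + a $  output F → D F'
D F' $    d + a $  output D → d
d F' $    d + a $  match 'd'
F' $      + a $    output F' → + D F'
+ D F' $  + a $    match '+'
D F' $    a $      output D → a
a F' $    a $      match 'a'
F' $      $        output F' → ε
$         $        accept

The string is accepted.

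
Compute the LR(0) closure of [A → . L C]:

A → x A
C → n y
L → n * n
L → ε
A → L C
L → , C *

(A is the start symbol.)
Start with: [A → . L C]
  [A → . L C] has the dot before L: add [L → . n * n], [L → .], [L → . , C *]
No further items can be added.

CLOSURE = { [A → . L C], [L → . , C *], [L → . n * n], [L → .] }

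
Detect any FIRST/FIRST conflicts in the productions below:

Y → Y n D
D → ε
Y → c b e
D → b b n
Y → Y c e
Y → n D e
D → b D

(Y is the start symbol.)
Yes. Y → Y n D / Y → c b e on { 'c' }; Y → Y n D / Y → Y c e on { 'c', 'n' }; Y → Y n D / Y → n D e on { 'n' }; Y → c b e / Y → Y c e on { 'c' }; Y → Y c e / Y → n D e on { 'n' }; D → b b n / D → b D on { 'b' }

A FIRST/FIRST conflict occurs when two productions N → α and N → β for the same non-terminal have FIRST(α) ∩ FIRST(β) ≠ ∅ (with ε ∈ FIRST of a nullable right-hand side, so two nullable alternatives also conflict).

FIRST sets of the non-terminals at (or reachable through a nullable prefix from) the front of some alternative:
  FIRST(Y) = { 'c', 'n' }

Productions for Y:
  Y → Y n D: FIRST = { 'c', 'n' }
  Y → c b e: FIRST = { 'c' }
  Y → Y c e: FIRST = { 'c', 'n' }
  Y → n D e: FIRST = { 'n' }
Productions for D:
  D → ε: FIRST = { ε }
  D → b b n: FIRST = { 'b' }
  D → b D: FIRST = { 'b' }

Conflict for Y: Y → Y n D and Y → c b e
  Overlap: { 'c' }
Conflict for Y: Y → Y n D and Y → Y c e
  Overlap: { 'c', 'n' }
Conflict for Y: Y → Y n D and Y → n D e
  Overlap: { 'n' }
Conflict for Y: Y → c b e and Y → Y c e
  Overlap: { 'c' }
Conflict for Y: Y → Y c e and Y → n D e
  Overlap: { 'n' }
Conflict for D: D → b b n and D → b D
  Overlap: { 'b' }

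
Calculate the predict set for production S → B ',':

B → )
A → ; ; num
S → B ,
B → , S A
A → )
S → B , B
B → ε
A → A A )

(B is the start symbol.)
PREDICT(S → B ',') = (FIRST(RHS) \ {ε}) ∪ (FOLLOW(S) if ε ∈ FIRST(RHS), i.e. RHS ⇒* ε)
FIRST(B) = { ')', ',', ε }
FIRST(B ',') = { ')', ',' }
ε ∉ FIRST(B ','), so FOLLOW(S) is not added.
PREDICT(S → B ',') = { ')', ',' }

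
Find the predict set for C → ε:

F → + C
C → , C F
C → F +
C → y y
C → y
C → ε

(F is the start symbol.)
{ $, '+' }

PREDICT(C → ε) = (FIRST(RHS) \ {ε}) ∪ (FOLLOW(C) if ε ∈ FIRST(RHS), i.e. RHS ⇒* ε)
The right-hand side is ε (FIRST(ε) = { ε }), so the predict set is FOLLOW(C) = { $, '+' }
PREDICT(C → ε) = { $, '+' }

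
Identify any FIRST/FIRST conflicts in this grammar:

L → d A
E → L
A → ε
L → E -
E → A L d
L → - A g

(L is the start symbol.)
Yes. L → d A / L → E '-' on { 'd' }; L → E '-' / L → '-' A g on { '-' }; E → L / E → A L d on { '-', 'd' }

FIRST sets of the non-terminals at (or reachable through a nullable prefix from) the front of some alternative:
  FIRST(E) = { '-', 'd' }
  FIRST(L) = { '-', 'd' }
  FIRST(A) = { ε }

Productions for L:
  L → d A: FIRST = { 'd' }
  L → E -: FIRST = { '-', 'd' }
  L → - A g: FIRST = { '-' }
Productions for E:
  E → L: FIRST = { '-', 'd' }
  E → A L d: FIRST = { '-', 'd' }
A has only one production, so no FIRST/FIRST conflict is possible there.

Conflict for L: L → d A and L → E -
  Overlap: { 'd' }
Conflict for L: L → E - and L → - A g
  Overlap: { '-' }
Conflict for E: E → L and E → A L d
  Overlap: { '-', 'd' }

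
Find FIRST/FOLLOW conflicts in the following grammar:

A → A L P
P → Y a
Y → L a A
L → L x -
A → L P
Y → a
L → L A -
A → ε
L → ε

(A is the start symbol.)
Yes. A → A L P with FOLLOW(A) on { '-', 'a', 'x' }; A → L P with FOLLOW(A) on { '-', 'a', 'x' }; L → L x '-' with FOLLOW(L) on { '-', 'a', 'x' }; L → L A '-' with FOLLOW(L) on { '-', 'a', 'x' }

A FIRST/FOLLOW conflict occurs when a non-terminal N has a nullable alternative N → β (β ⇒* ε) and another alternative N → α with FIRST(α) ∩ FOLLOW(N) ≠ ∅: on such a lookahead the parser cannot decide between expanding α and letting N vanish via β.

Nullable non-terminals: A, L.
FIRST sets used below: FIRST(A) = { '-', 'a', 'x', ε }, FIRST(L) = { '-', 'a', 'x', ε }, FIRST(P) = { '-', 'a', 'x' }

A: nullable alternative(s) A → ε; FOLLOW(A) = { $, '-', 'a', 'x' }
  A → A L P: FIRST \ {ε} = { '-', 'a', 'x' } — overlaps FOLLOW(A) on { '-', 'a', 'x' }: CONFLICT
  A → L P: FIRST \ {ε} = { '-', 'a', 'x' } — overlaps FOLLOW(A) on { '-', 'a', 'x' }: CONFLICT
  A → ε: FIRST \ {ε} = { } — this is the only nullable alternative, skip

L: nullable alternative(s) L → ε; FOLLOW(L) = { '-', 'a', 'x' }
  L → L x -: FIRST \ {ε} = { '-', 'a', 'x' } — overlaps FOLLOW(L) on { '-', 'a', 'x' }: CONFLICT
  L → L A -: FIRST \ {ε} = { '-', 'a', 'x' } — overlaps FOLLOW(L) on { '-', 'a', 'x' }: CONFLICT
  L → ε: FIRST \ {ε} = { } — this is the only nullable alternative, skip

P, Y have no nullable alternative, so no FIRST/FOLLOW check is needed there.

So the grammar has 4 FIRST/FOLLOW conflicts (marked CONFLICT above).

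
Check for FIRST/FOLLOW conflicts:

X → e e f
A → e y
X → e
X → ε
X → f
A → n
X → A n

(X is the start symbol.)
No FIRST/FOLLOW conflicts.

Nullable non-terminals: X.
FIRST sets used below: FIRST(A) = { 'e', 'n' }

X: nullable alternative(s) X → ε; FOLLOW(X) = { $ }
  X → e e f: FIRST \ {ε} = { 'e' } — disjoint from FOLLOW(X)
  X → e: FIRST \ {ε} = { 'e' } — disjoint from FOLLOW(X)
  X → ε: FIRST \ {ε} = { } — this is the only nullable alternative, skip
  X → f: FIRST \ {ε} = { 'f' } — disjoint from FOLLOW(X)
  X → A n: FIRST \ {ε} = { 'e', 'n' } — disjoint from FOLLOW(X)

A has no nullable alternative, so no FIRST/FOLLOW check is needed there.

No FIRST/FOLLOW conflicts found.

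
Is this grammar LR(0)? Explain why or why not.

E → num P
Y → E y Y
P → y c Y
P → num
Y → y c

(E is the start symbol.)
A grammar is LR(0) if no state in the canonical LR(0) collection has:
  - both a shift item (dot before a terminal) and a complete item (shift-reduce conflict), or
  - two or more complete items (reduce-reduce conflict; the accept item [E' → E .] counts as a complete item here).

Augment with E' → E and build the canonical LR(0) collection (I0 = CLOSURE({[E' → . E]}), then GOTO on every symbol after a dot until no new states appear). It has 13 states:
  I0: { [E → . num P], [E' → . E] }  — shift
  I1: { [E' → E .] }  — accept
  I2: { [E → num . P], [P → . num], [P → . y c Y] }  — shift
  I3: { [E → num P .] }  — reduce
  I4: { [P → num .] }  — reduce
  I5: { [P → y . c Y] }  — shift
  I6: { [E → . num P], [P → y c . Y], [Y → . E y Y], [Y → . y c] }  — shift
  I7: { [Y → E . y Y] }  — shift
  I8: { [P → y c Y .] }  — reduce
  I9: { [Y → y . c] }  — shift
  I10: { [Y → y c .] }  — reduce
  I11: { [E → . num P], [Y → . E y Y], [Y → . y c], [Y → E y . Y] }  — shift
  I12: { [Y → E y Y .] }  — reduce

Every state is either a pure shift/goto state or contains exactly one complete item and nothing to shift — no conflicts. The grammar is LR(0).

Answer: Yes, the grammar is LR(0)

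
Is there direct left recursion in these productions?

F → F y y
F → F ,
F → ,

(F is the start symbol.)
F → F y y: LEFT RECURSIVE (starts with F)
F → F ,: LEFT RECURSIVE (starts with F)
F → ,: starts with ','

The grammar has direct left recursion on: F.

Answer: Yes, F is left-recursive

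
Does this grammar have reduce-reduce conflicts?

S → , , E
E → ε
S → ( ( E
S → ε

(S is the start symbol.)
A reduce-reduce conflict occurs when an LR(0) state has two complete items [A → α .] and [B → β .] — both call for a reduction, and with no lookahead the parser cannot choose between them.

Augment with S' → S and build the canonical LR(0) collection (I0 = CLOSURE({[S' → . S]}), then GOTO on every symbol after a dot until no new states appear). It has 8 states:
  I0: { [S → . ( ( E], [S → . , , E], [S → .], [S' → . S] }  — shift, reduce
  I1: { [S → ( . ( E] }  — shift
  I2: { [S → , . , E] }  — shift
  I3: { [S' → S .] }  — accept
  I4: { [E → .], [S → , , . E] }  — reduce
  I5: { [S → , , E .] }  — reduce
  I6: { [E → .], [S → ( ( . E] }  — reduce
  I7: { [S → ( ( E .] }  — reduce

No state contains more than one complete item.

Answer: No reduce-reduce conflicts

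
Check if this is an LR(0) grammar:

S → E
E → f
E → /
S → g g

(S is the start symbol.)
A grammar is LR(0) if no state in the canonical LR(0) collection has:
  - both a shift item (dot before a terminal) and a complete item (shift-reduce conflict), or
  - two or more complete items (reduce-reduce conflict; the accept item [S' → S .] counts as a complete item here).

Augment with S' → S and build the canonical LR(0) collection (I0 = CLOSURE({[S' → . S]}), then GOTO on every symbol after a dot until no new states appear). It has 7 states:
  I0: { [E → . /], [E → . f], [S → . E], [S → . g g], [S' → . S] }  — shift
  I1: { [E → / .] }  — reduce
  I2: { [S → E .] }  — reduce
  I3: { [S' → S .] }  — accept
  I4: { [E → f .] }  — reduce
  I5: { [S → g . g] }  — shift
  I6: { [S → g g .] }  — reduce

Every state is either a pure shift/goto state or contains exactly one complete item and nothing to shift — no conflicts. The grammar is LR(0).

Answer: Yes, the grammar is LR(0)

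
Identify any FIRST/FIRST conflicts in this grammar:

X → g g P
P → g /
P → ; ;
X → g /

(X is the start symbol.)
Yes. X → g g P / X → g '/' on { 'g' }

A FIRST/FIRST conflict occurs when two productions N → α and N → β for the same non-terminal have FIRST(α) ∩ FIRST(β) ≠ ∅ (with ε ∈ FIRST of a nullable right-hand side, so two nullable alternatives also conflict).

Productions for X:
  X → g g P: FIRST = { 'g' }
  X → g /: FIRST = { 'g' }
Productions for P:
  P → g /: FIRST = { 'g' }
  P → ; ;: FIRST = { ';' }

Conflict for X: X → g g P and X → g /
  Overlap: { 'g' }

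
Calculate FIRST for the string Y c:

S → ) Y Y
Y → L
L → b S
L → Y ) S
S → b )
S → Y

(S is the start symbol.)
{ 'b' }

FIRST sets of the non-terminals involved (from the grammar, by fixed-point iteration):
  FIRST(Y) = { 'b' }

To compute FIRST(Y c), process the symbols left to right:
Symbol Y is a non-terminal. Add FIRST(Y) \ {ε} = { 'b' }
Y is not nullable (ε ∉ FIRST(Y)), so stop here.
FIRST(Y c) = { 'b' }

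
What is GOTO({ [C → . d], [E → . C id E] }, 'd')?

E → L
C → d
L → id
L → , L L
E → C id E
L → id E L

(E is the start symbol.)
GOTO(I, 'd') = CLOSURE({ [A → αX.β] : [A → α.Xβ] ∈ I, X = 'd' })

Items with dot before 'd', with the dot advanced:
  [C → . d] → [C → d .]
Closure adds nothing (no advanced item has the dot before a non-terminal).

GOTO = { [C → d .] }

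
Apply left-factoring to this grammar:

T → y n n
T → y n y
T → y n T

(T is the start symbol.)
Left-factoring transforms A → αβ₁ | αβ₂ into A → αA' and A' → β₁ | β₂
(α is the longest common prefix among the alternatives). Repeat until
no nonterminal has two alternatives with a common prefix.

Round 1: T has alternatives sharing prefix 'y n'. Introduce T': T → y n T'
  Add: T' → n
  Add: T' → y
  Add: T' → T

No remaining common prefixes — done.

Resulting grammar:
T → y n T'
T' → n
T' → y
T' → T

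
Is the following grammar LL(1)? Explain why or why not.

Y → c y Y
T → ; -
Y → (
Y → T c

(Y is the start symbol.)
A grammar is LL(1) if for each non-terminal N with multiple productions, the predict sets of those productions are pairwise disjoint, where PREDICT(N → α) = (FIRST(α) \ {ε}) ∪ (FOLLOW(N) if α ⇒* ε).

Relevant sets:
  FIRST(T) = { ';' }

For Y:
  PREDICT(Y → c y Y) = { 'c' }
  PREDICT(Y → '(') = { '(' }
  PREDICT(Y → T c) = { ';' }
T has a single production, so nothing to check there.

All predict sets are disjoint. The grammar IS LL(1).

Answer: Yes, the grammar is LL(1).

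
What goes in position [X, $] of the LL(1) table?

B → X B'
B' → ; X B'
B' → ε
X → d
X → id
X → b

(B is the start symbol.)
To find M[X, $], we find productions for X where $ is in the predict set (PREDICT(N → α) = (FIRST(α) \ {ε}) ∪ (FOLLOW(N) if α ⇒* ε)).

X → d: PREDICT = { 'd' }
X → id: PREDICT = { 'id' }
X → b: PREDICT = { 'b' }

M[X, $] is empty (no production applies)

Answer: Empty (error entry)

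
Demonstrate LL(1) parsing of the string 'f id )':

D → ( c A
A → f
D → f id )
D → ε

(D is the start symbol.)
LL(1) parsing maintains a stack (initially the start symbol over $) and the input. At each step: if the stack top is a terminal, match it against the current input token; if it is a non-terminal N, replace it with the RHS of M[N, lookahead] (the unique production whose predict set contains the lookahead).

Stack is shown with the top on the left.

Stack     Input     Action
--------------------------
D $       f id ) $  output D → f id )
f id ) $  f id ) $  match 'f'
id ) $    id ) $    match 'id'
) $       ) $       match ')'
$         $         accept

The string is accepted.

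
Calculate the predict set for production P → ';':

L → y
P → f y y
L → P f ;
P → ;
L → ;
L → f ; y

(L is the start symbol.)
{ ';' }

PREDICT(P → ';') = (FIRST(RHS) \ {ε}) ∪ (FOLLOW(P) if ε ∈ FIRST(RHS), i.e. RHS ⇒* ε)
FIRST(';') = { ';' }
ε ∉ FIRST(';'), so FOLLOW(P) is not added.
PREDICT(P → ';') = { ';' }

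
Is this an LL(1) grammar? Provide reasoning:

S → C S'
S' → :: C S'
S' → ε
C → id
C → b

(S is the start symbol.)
Yes, the grammar is LL(1).

Relevant sets:
  FOLLOW(S') = { $ }

For S':
  PREDICT(S' → :: C S') = { '::' }
  PREDICT(S' → ε) = { $ }
For C:
  PREDICT(C → id) = { 'id' }
  PREDICT(C → b) = { 'b' }
S has a single production, so nothing to check there.

All predict sets are disjoint. The grammar IS LL(1).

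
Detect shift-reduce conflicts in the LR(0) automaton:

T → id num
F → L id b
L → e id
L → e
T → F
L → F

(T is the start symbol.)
Augment with T' → T and build the canonical LR(0) collection (I0 = CLOSURE({[T' → . T]}), then GOTO on every symbol after a dot until no new states appear). It has 10 states:
  I0: { [F → . L id b], [L → . F], [L → . e id], [L → . e], [T → . F], [T → . id num], [T' → . T] }  — shift
  I1: { [L → F .], [T → F .] }  — 2 reduces
  I2: { [F → L . id b] }  — shift
  I3: { [T' → T .] }  — accept
  I4: { [L → e . id], [L → e .] }  — shift, reduce
  I5: { [T → id . num] }  — shift
  I6: { [T → id num .] }  — reduce
  I7: { [L → e id .] }  — reduce
  I8: { [F → L id . b] }  — shift
  I9: { [F → L id b .] }  — reduce

I4 contains reduce item [L → e .] and shift item [L → e . id] — shift-reduce conflict.

Answer: Yes — I4: [L → e .] vs [L → e . id]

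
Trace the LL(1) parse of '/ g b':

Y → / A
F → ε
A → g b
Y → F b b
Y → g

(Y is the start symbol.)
Stack is shown with the top on the left.

Stack  Input    Action
----------------------
Y $    / g b $  output Y → / A
/ A $  / g b $  match '/'
A $    g b $    output A → g b
g b $  g b $    match 'g'
b $    b $      match 'b'
$      $        accept

The string is accepted.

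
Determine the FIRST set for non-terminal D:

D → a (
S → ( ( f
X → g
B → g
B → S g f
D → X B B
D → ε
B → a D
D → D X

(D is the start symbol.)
{ 'a', 'g', ε }

To compute FIRST(D), examine every production with D on the left-hand side, reading each right-hand side left to right until a non-nullable symbol is reached.

FIRST sets of the other non-terminals involved (by the same procedure, iterated to a fixed point):
  FIRST(X) = { 'g' }

From D → a (:
  - a is a terminal: add 'a' and stop
From D → X B B:
  - X is a non-terminal: add FIRST(X) \ {ε} = { 'g' }
    X is not nullable, so stop
From D → ε:
  - ε-production, so ε ∈ FIRST(D)
From D → D X:
  - D is the symbol being defined: contributes nothing new
    D is nullable, so continue to the next symbol
  - X is a non-terminal: add FIRST(X) \ {ε} = { 'g' }
    X is not nullable, so stop

Collecting: FIRST(D) = { 'a', 'g', ε }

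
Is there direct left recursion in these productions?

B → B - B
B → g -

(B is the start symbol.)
Yes, B is left-recursive

B → B - B: LEFT RECURSIVE (starts with B)
B → g -: starts with g

The grammar has direct left recursion on: B.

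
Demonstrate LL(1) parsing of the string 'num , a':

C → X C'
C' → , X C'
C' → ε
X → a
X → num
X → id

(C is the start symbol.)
LL(1) parsing maintains a stack (initially the start symbol over $) and the input. At each step: if the stack top is a terminal, match it against the current input token; if it is a non-terminal N, replace it with the RHS of M[N, lookahead] (the unique production whose predict set contains the lookahead).

Stack is shown with the top on the left.

Stack     Input      Action
---------------------------
C $       num , a $  output C → X C'
X C' $    num , a $  output X → num
num C' $  num , a $  match 'num'
C' $      , a $      output C' → , X C'
, X C' $  , a $      match ','
X C' $    a $        output X → a
a C' $    a $        match 'a'
C' $      $          output C' → ε
$         $          accept

The string is accepted.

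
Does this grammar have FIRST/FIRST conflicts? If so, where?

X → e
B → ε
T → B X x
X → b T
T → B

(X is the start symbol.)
No FIRST/FIRST conflicts.

FIRST sets of the non-terminals at (or reachable through a nullable prefix from) the front of some alternative:
  FIRST(B) = { ε }
  FIRST(X) = { 'b', 'e' }

Productions for X:
  X → e: FIRST = { 'e' }
  X → b T: FIRST = { 'b' }
Productions for T:
  T → B X x: FIRST = { 'b', 'e' }
  T → B: FIRST = { ε }
B has only one production, so no FIRST/FIRST conflict is possible there.

All alternatives of each non-terminal have pairwise disjoint FIRST sets.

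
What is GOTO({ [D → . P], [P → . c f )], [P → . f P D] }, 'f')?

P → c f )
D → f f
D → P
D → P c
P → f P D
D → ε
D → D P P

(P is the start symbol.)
{ [P → . c f )], [P → . f P D], [P → f . P D] }

GOTO(I, 'f') = CLOSURE({ [A → αX.β] : [A → α.Xβ] ∈ I, X = 'f' })

Items with dot before 'f', with the dot advanced:
  [P → . f P D] → [P → f . P D]
Closure of the advanced items:
  [P → f . P D] has the dot before P: add [P → . c f )], [P → . f P D]

GOTO = { [P → . c f )], [P → . f P D], [P → f . P D] }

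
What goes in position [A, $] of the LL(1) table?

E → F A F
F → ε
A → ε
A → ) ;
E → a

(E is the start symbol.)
To find M[A, $], we find productions for A where $ is in the predict set (PREDICT(N → α) = (FIRST(α) \ {ε}) ∪ (FOLLOW(N) if α ⇒* ε)).

Relevant sets:
  FOLLOW(A) = { $ }

A → ε: PREDICT = { $ }
  $ is in predict set, so this production goes in M[A, $]
A → ) ;: PREDICT = { ')' }

M[A, $] = A → ε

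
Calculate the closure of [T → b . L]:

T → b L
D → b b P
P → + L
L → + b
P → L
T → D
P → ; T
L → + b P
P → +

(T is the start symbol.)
{ [L → . + b P], [L → . + b], [T → b . L] }

Start with: [T → b . L]
  [T → b . L] has the dot before L: add [L → . + b], [L → . + b P]
No further items can be added.

CLOSURE = { [L → . + b P], [L → . + b], [T → b . L] }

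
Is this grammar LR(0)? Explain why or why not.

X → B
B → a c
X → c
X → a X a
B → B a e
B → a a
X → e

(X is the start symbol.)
Augment with X' → X and build the canonical LR(0) collection (I0 = CLOSURE({[X' → . X]}), then GOTO on every symbol after a dot until no new states appear). It has 12 states:
  I0: { [B → . B a e], [B → . a a], [B → . a c], [X → . B], [X → . a X a], [X → . c], [X → . e], [X' → . X] }  — shift
  I1: { [B → B . a e], [X → B .] }  — shift, reduce
  I2: { [X' → X .] }  — accept
  I3: { [B → . B a e], [B → . a a], [B → . a c], [B → a . a], [B → a . c], [X → . B], [X → . a X a], [X → . c], [X → . e], [X → a . X a] }  — shift
  I4: { [X → c .] }  — reduce
  I5: { [X → e .] }  — reduce
  I6: { [X → a X . a] }  — shift
  I7: { [B → . B a e], [B → . a a], [B → . a c], [B → a . a], [B → a . c], [B → a a .], [X → . B], [X → . a X a], [X → . c], [X → . e], [X → a . X a] }  — shift, reduce
  I8: { [B → a c .], [X → c .] }  — 2 reduces
  I9: { [X → a X a .] }  — reduce
  I10: { [B → B a . e] }  — shift
  I11: { [B → B a e .] }  — reduce

Conflict in state I1:
  Shift-reduce conflict between [X → B .] and [B → B . a e]
So the grammar is NOT LR(0).

Answer: No. Shift-reduce conflict between [X → B .] and [B → B . a e]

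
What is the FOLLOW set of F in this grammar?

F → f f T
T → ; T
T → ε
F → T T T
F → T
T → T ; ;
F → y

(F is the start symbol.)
F is the start symbol, so $ ∈ FOLLOW(F).
F does not occur on any right-hand side.

Taking the union: FOLLOW(F) = { $ }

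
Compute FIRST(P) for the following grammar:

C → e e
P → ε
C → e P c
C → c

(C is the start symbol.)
To compute FIRST(P), examine every production with P on the left-hand side, reading each right-hand side left to right until a non-nullable symbol is reached.

From P → ε:
  - ε-production, so ε ∈ FIRST(P)

Collecting: FIRST(P) = { ε }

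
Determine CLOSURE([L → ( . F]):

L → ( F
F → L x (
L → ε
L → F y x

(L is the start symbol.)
Start with: [L → ( . F]
  [L → ( . F] has the dot before F: add [F → . L x (]
  [F → . L x (] has the dot before L: add [L → . ( F], [L → .], [L → . F y x]
No further items can be added.

CLOSURE = { [F → . L x (], [L → ( . F], [L → . ( F], [L → . F y x], [L → .] }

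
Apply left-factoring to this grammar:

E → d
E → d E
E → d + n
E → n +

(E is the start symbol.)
Left-factoring transforms A → αβ₁ | αβ₂ into A → αA' and A' → β₁ | β₂
(α is the longest common prefix among the alternatives). Repeat until
no nonterminal has two alternatives with a common prefix.

Round 1: E has alternatives sharing prefix 'd'. Introduce E': E → d E'
  Add: E' → ε
  Add: E' → E
  Add: E' → + n

No remaining common prefixes — done.

Resulting grammar:
E → d E'
E' → ε
E' → E
E' → + n
E → n +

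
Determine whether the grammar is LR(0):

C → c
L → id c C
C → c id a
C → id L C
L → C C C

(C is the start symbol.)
No. Shift-reduce conflict between [C → c .] and [C → c . id a]

A grammar is LR(0) if no state in the canonical LR(0) collection has:
  - both a shift item (dot before a terminal) and a complete item (shift-reduce conflict), or
  - two or more complete items (reduce-reduce conflict; the accept item [C' → C .] counts as a complete item here).

Augment with C' → C and build the canonical LR(0) collection (I0 = CLOSURE({[C' → . C]}), then GOTO on every symbol after a dot until no new states appear). It has 15 states:
  I0: { [C → . c id a], [C → . c], [C → . id L C], [C' → . C] }  — shift
  I1: { [C' → C .] }  — accept
  I2: { [C → c . id a], [C → c .] }  — shift, reduce
  I3: { [C → . c id a], [C → . c], [C → . id L C], [C → id . L C], [L → . C C C], [L → . id c C] }  — shift
  I4: { [C → . c id a], [C → . c], [C → . id L C], [L → C . C C] }  — shift
  I5: { [C → . c id a], [C → . c], [C → . id L C], [C → id L . C] }  — shift
  I6: { [C → . c id a], [C → . c], [C → . id L C], [C → id . L C], [L → . C C C], [L → . id c C], [L → id . c C] }  — shift
  I7: { [C → . c id a], [C → . c], [C → . id L C], [C → c . id a], [C → c .], [L → id c . C] }  — shift, reduce
  I8: { [L → id c C .] }  — reduce
  I9: { [C → . c id a], [C → . c], [C → . id L C], [C → c id . a], [C → id . L C], [L → . C C C], [L → . id c C] }  — shift
  I10: { [C → c id a .] }  — reduce
  I11: { [C → id L C .] }  — reduce
  I12: { [C → . c id a], [C → . c], [C → . id L C], [L → C C . C] }  — shift
  I13: { [L → C C C .] }  — reduce
  I14: { [C → c id . a] }  — shift

Conflict in state I2:
  Shift-reduce conflict between [C → c .] and [C → c . id a]
So the grammar is NOT LR(0).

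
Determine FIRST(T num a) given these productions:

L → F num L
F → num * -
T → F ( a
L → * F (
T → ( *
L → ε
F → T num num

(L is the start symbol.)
FIRST sets of the non-terminals involved (from the grammar, by fixed-point iteration):
  FIRST(T) = { '(', 'num' }

To compute FIRST(T num a), process the symbols left to right:
Symbol T is a non-terminal. Add FIRST(T) \ {ε} = { '(', 'num' }
T is not nullable (ε ∉ FIRST(T)), so stop here.
FIRST(T num a) = { '(', 'num' }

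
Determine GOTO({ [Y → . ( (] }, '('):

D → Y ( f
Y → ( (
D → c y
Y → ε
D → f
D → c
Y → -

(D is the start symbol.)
{ [Y → ( . (] }

GOTO(I, '(') = CLOSURE({ [A → αX.β] : [A → α.Xβ] ∈ I, X = '(' })

Items with dot before '(', with the dot advanced:
  [Y → . ( (] → [Y → ( . (]
Closure adds nothing (no advanced item has the dot before a non-terminal).

GOTO = { [Y → ( . (] }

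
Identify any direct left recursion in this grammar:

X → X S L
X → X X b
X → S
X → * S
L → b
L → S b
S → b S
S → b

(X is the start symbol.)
Yes, X is left-recursive

X → X S L: LEFT RECURSIVE (starts with X)
X → X X b: LEFT RECURSIVE (starts with X)
X → S: starts with S
X → * S: starts with '*'
L → b: starts with b
L → S b: starts with S
S → b S: starts with b
S → b: starts with b

The grammar has direct left recursion on: X.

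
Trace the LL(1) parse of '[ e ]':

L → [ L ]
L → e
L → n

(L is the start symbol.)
Stack is shown with the top on the left.

Stack    Input    Action
------------------------
L $      [ e ] $  output L → [ L ]
[ L ] $  [ e ] $  match '['
L ] $    e ] $    output L → e
e ] $    e ] $    match 'e'
] $      ] $      match ']'
$        $        accept

The string is accepted.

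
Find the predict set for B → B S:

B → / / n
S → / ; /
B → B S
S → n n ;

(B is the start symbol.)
{ '/' }

PREDICT(B → B S) = (FIRST(RHS) \ {ε}) ∪ (FOLLOW(B) if ε ∈ FIRST(RHS), i.e. RHS ⇒* ε)
FIRST(B) = { '/' }
FIRST(B S) = { '/' }
ε ∉ FIRST(B S), so FOLLOW(B) is not added.
PREDICT(B → B S) = { '/' }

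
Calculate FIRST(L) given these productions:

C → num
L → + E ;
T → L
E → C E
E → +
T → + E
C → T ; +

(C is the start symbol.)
To compute FIRST(L), examine every production with L on the left-hand side, reading each right-hand side left to right until a non-nullable symbol is reached.

From L → + E ;:
  - '+' is a terminal: add '+' and stop

Collecting: FIRST(L) = { '+' }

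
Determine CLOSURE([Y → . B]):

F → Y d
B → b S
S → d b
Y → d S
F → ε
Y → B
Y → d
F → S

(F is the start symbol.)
To compute CLOSURE, for each item [A → α.Bβ] where B is a non-terminal, add [B → .γ] for all productions B → γ; repeat for the newly added items until nothing changes.

Start with: [Y → . B]
  [Y → . B] has the dot before B: add [B → . b S]
No further items can be added.

CLOSURE = { [B → . b S], [Y → . B] }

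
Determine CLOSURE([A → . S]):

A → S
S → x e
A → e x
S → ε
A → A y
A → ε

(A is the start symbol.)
{ [A → . S], [S → . x e], [S → .] }

Start with: [A → . S]
  [A → . S] has the dot before S: add [S → . x e], [S → .]
No further items can be added.

CLOSURE = { [A → . S], [S → . x e], [S → .] }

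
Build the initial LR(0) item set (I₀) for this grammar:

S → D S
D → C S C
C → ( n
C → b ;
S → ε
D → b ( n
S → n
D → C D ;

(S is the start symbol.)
First, augment the grammar with S' → S
I₀ = CLOSURE({ [S' → . S] }):
  [S' → . S] has the dot before S: add [S → . D S], [S → .], [S → . n]
  [S → . D S] has the dot before D: add [D → . C S C], [D → . b ( n], [D → . C D ;]
  [D → . C S C] has the dot before C: add [C → . ( n], [C → . b ;]
No further items can be added.

I₀ = { [C → . ( n], [C → . b ;], [D → . C D ;], [D → . C S C], [D → . b ( n], [S → . D S], [S → . n], [S → .], [S' → . S] }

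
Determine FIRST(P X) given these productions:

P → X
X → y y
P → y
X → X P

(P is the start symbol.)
FIRST sets of the non-terminals involved (from the grammar, by fixed-point iteration):
  FIRST(P) = { 'y' }

To compute FIRST(P X), process the symbols left to right:
Symbol P is a non-terminal. Add FIRST(P) \ {ε} = { 'y' }
P is not nullable (ε ∉ FIRST(P)), so stop here.
FIRST(P X) = { 'y' }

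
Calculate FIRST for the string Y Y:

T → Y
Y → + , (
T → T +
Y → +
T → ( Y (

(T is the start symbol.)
{ '+' }

FIRST sets of the non-terminals involved (from the grammar, by fixed-point iteration):
  FIRST(Y) = { '+' }

To compute FIRST(Y Y), process the symbols left to right:
Symbol Y is a non-terminal. Add FIRST(Y) \ {ε} = { '+' }
Y is not nullable (ε ∉ FIRST(Y)), so stop here.
FIRST(Y Y) = { '+' }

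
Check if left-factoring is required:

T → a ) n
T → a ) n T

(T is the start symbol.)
Left-factoring is needed when two productions for the same non-terminal
share a common prefix on the right-hand side.

Productions for T:
  T → a ) n
  T → a ) n T

Found common prefix 'a ) n' in productions for T

Answer: Yes, T has productions with common prefix 'a ) n'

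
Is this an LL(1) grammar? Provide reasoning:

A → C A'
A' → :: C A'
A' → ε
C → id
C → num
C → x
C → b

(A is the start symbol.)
Yes, the grammar is LL(1).

A grammar is LL(1) if for each non-terminal N with multiple productions, the predict sets of those productions are pairwise disjoint, where PREDICT(N → α) = (FIRST(α) \ {ε}) ∪ (FOLLOW(N) if α ⇒* ε).

Relevant sets:
  FOLLOW(A') = { $ }

For A':
  PREDICT(A' → :: C A') = { '::' }
  PREDICT(A' → ε) = { $ }
For C:
  PREDICT(C → id) = { 'id' }
  PREDICT(C → num) = { 'num' }
  PREDICT(C → x) = { 'x' }
  PREDICT(C → b) = { 'b' }
A has a single production, so nothing to check there.

All predict sets are disjoint. The grammar IS LL(1).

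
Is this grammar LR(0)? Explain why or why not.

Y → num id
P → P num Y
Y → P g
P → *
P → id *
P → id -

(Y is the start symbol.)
Yes, the grammar is LR(0)

A grammar is LR(0) if no state in the canonical LR(0) collection has:
  - both a shift item (dot before a terminal) and a complete item (shift-reduce conflict), or
  - two or more complete items (reduce-reduce conflict; the accept item [Y' → Y .] counts as a complete item here).

Augment with Y' → Y and build the canonical LR(0) collection (I0 = CLOSURE({[Y' → . Y]}), then GOTO on every symbol after a dot until no new states appear). It has 12 states:
  I0: { [P → . *], [P → . P num Y], [P → . id *], [P → . id -], [Y → . P g], [Y → . num id], [Y' → . Y] }  — shift
  I1: { [P → * .] }  — reduce
  I2: { [P → P . num Y], [Y → P . g] }  — shift
  I3: { [Y' → Y .] }  — accept
  I4: { [P → id . *], [P → id . -] }  — shift
  I5: { [Y → num . id] }  — shift
  I6: { [Y → num id .] }  — reduce
  I7: { [P → id * .] }  — reduce
  I8: { [P → id - .] }  — reduce
  I9: { [Y → P g .] }  — reduce
  I10: { [P → . *], [P → . P num Y], [P → . id *], [P → . id -], [P → P num . Y], [Y → . P g], [Y → . num id] }  — shift
  I11: { [P → P num Y .] }  — reduce

Every state is either a pure shift/goto state or contains exactly one complete item and nothing to shift — no conflicts. The grammar is LR(0).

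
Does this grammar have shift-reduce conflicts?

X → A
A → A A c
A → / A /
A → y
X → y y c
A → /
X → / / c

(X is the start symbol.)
A shift-reduce conflict occurs when an LR(0) state has both:
  - a complete (reduce) item [A → α .] (dot at the end), and
  - a shift item [B → β . c γ] (dot before a terminal).

Augment with X' → X and build the canonical LR(0) collection (I0 = CLOSURE({[X' → . X]}), then GOTO on every symbol after a dot until no new states appear). It has 15 states:
  I0: { [A → . / A /], [A → . /], [A → . A A c], [A → . y], [X → . / / c], [X → . A], [X → . y y c], [X' → . X] }  — shift
  I1: { [A → . / A /], [A → . /], [A → . A A c], [A → . y], [A → / . A /], [A → / .], [X → / . / c] }  — shift, reduce
  I2: { [A → . / A /], [A → . /], [A → . A A c], [A → . y], [A → A . A c], [X → A .] }  — shift, reduce
  I3: { [X' → X .] }  — accept
  I4: { [A → y .], [X → y . y c] }  — shift, reduce
  I5: { [X → y y . c] }  — shift
  I6: { [X → y y c .] }  — reduce
  I7: { [A → . / A /], [A → . /], [A → . A A c], [A → . y], [A → / . A /], [A → / .] }  — shift, reduce
  I8: { [A → . / A /], [A → . /], [A → . A A c], [A → . y], [A → A . A c], [A → A A . c] }  — shift
  I9: { [A → y .] }  — reduce
  I10: { [A → A A c .] }  — reduce
  I11: { [A → . / A /], [A → . /], [A → . A A c], [A → . y], [A → / A . /], [A → A . A c] }  — shift
  I12: { [A → . / A /], [A → . /], [A → . A A c], [A → . y], [A → / . A /], [A → / .], [A → / A / .] }  — shift, 2 reduces
  I13: { [A → . / A /], [A → . /], [A → . A A c], [A → . y], [A → / . A /], [A → / .], [X → / / . c] }  — shift, reduce
  I14: { [X → / / c .] }  — reduce

I1 contains reduce item [A → / .] and shift items [A → . /], [A → . / A /], [A → . y], [X → / . / c] — shift-reduce conflict.
I2 contains reduce item [X → A .] and shift items [A → . /], [A → . / A /], [A → . y] — shift-reduce conflict.
I4 contains reduce item [A → y .] and shift item [X → y . y c] — shift-reduce conflict.
I7 contains reduce item [A → / .] and shift items [A → . /], [A → . / A /], [A → . y] — shift-reduce conflict.
I12 contains reduce items [A → / .], [A → / A / .] and shift items [A → . /], [A → . / A /], [A → . y] — shift-reduce conflict.
I13 contains reduce item [A → / .] and shift items [A → . /], [A → . / A /], [A → . y], [X → / / . c] — shift-reduce conflict.

Answer: Yes — I1: [A → / .] vs [A → . /]; I2: [X → A .] vs [A → . /]; I4: [A → y .] vs [X → y . y c]; I7: [A → / .] vs [A → . /]; I12: [A → / .] vs [A → . /]; I13: [A → / .] vs [A → . /]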